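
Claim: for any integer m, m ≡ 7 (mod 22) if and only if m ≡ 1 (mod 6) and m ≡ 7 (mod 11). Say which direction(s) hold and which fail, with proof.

(⇒) This fails: m = 51 gives 51 ≡ 7 (mod 22) but 51 ≡ 3 (mod 6), so the conjunction on the right does not hold.

(⇐) Conversely, if m ≡ 1 (mod 6) and m ≡ 7 (mod 11), then by the Chinese remainder theorem m ≡ 7 (mod 66). Since 7 ≡ 7 (mod 22) and 22 ∣ 66, we get m ≡ 7 (mod 22).

Only the reverse direction holds.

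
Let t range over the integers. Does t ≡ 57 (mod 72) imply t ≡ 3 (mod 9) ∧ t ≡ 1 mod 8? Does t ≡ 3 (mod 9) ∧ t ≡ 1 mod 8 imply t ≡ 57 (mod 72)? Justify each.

The biconditional holds.

[⇒] Suppose t ≡ 57 (mod 72); write t = 72j + 57. Since 9 ∣ 72, reducing mod 9 gives t ≡ 57 ≡ 3 (mod 9); since 8 ∣ 72, reducing mod 8 gives t ≡ 57 ≡ 1 (mod 8).

[⇐] Conversely, if t ≡ 3 (mod 9) and t ≡ 1 (mod 8), then by the Chinese remainder theorem t ≡ 57 (mod 72). This is exactly t ≡ 57 (mod 72).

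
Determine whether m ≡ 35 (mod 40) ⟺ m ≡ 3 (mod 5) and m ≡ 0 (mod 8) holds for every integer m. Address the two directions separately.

Neither direction holds.

Forward direction. This fails: m = 35 gives 35 ≡ 35 (mod 40) but 35 ≡ 0 (mod 5), so the conjunction on the right does not hold.

Converse. This fails: m = 8 satisfies both congruences on the right (8 ≡ 3 mod 5 and 8 ≡ 0 mod 8) yet 8 ≡ 8 (mod 40), not 35.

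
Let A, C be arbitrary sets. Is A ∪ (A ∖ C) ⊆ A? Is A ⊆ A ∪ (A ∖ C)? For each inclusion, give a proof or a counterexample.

(⟹) Let x ∈ A ∪ (A ∖ C). Then either x ∈ A and x ∉ C; or x ∈ A ∩ C. In each case x ∈ A, so A ∪ (A ∖ C) ⊆ A.

(⟸) Let x ∈ A. Then either x ∈ A and x ∉ C; or x ∈ A ∩ C. In each case x ∈ A ∪ (A ∖ C), so A ⊆ A ∪ (A ∖ C).

The two sets are equal.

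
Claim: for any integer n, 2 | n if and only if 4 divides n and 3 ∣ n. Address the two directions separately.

(⇒) fails; (⇐) holds.

(⟸) Suppose 4 ∣ n and 3 ∣ n. Any common multiple of 4 and 3 is a multiple of their lcm; here gcd(4, 3) = 1, so lcm(4, 3) = 4·3 = 12, so 12 ∣ n. Since 2 ∣ 12, it follows that 2 ∣ n.

(⟹) This fails: take n = 2. Certainly 2 ∣ 2, but 4 ∤ 2.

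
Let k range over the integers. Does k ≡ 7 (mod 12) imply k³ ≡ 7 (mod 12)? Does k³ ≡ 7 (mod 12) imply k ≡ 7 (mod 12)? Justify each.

(⇒) Suppose k ≡ 7 (mod 12). Write k = 12j + 7. Then (12j + 7)³ = 1728j³ + 3024j² + 1764j + 343 = 12(144j³ + 252j² + 147j + 28) + 7, so k³ ≡ 7 (mod 12).

(⇐) For the converse, argue contrapositively. If k ≢ 7 (mod 12), then k is congruent to one of 0, 1, 2, 3, 4, 5, 6, 8, 9, 10, 11 modulo 12, and these give k³ ≡ 0, 1, 8, 3, 4, 5, 0, 8, 9, 4, 11 respectively — never 7.

Both directions hold; the statement is true.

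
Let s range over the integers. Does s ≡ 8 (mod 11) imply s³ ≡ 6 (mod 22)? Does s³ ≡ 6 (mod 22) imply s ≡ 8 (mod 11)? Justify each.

The forward direction fails; the converse holds.

(→) This fails: take s = 19. Then 19 ≡ 8 (mod 11), but 19³ = 6859 ≡ 17 (mod 22), not 6.

(←) Conversely, the residues r modulo 22 with r³ ≡ 6 (mod 22) are exactly {8}, and each is ≡ 8 (mod 11).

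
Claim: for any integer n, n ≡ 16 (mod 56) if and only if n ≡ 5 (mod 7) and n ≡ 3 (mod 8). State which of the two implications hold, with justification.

(→) This fails: n = 16 gives 16 ≡ 16 (mod 56) but 16 ≡ 2 (mod 7), so the conjunction on the right does not hold.

(←) This fails: n = 19 satisfies both congruences on the right (19 ≡ 5 mod 7 and 19 ≡ 3 mod 8) yet 19 ≡ 19 (mod 56), not 16.

Neither direction holds.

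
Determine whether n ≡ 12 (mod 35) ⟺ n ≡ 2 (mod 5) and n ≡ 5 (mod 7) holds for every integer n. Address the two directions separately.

Both directions hold; the statement is true.

[⇒] Suppose n ≡ 12 (mod 35); write n = 35j + 12. Since 5 ∣ 35, reducing mod 5 gives n ≡ 12 ≡ 2 (mod 5); since 7 ∣ 35, reducing mod 7 gives n ≡ 12 ≡ 5 (mod 7).

[⇐] Conversely, if n ≡ 2 (mod 5) and n ≡ 5 (mod 7), then by the Chinese remainder theorem n ≡ 12 (mod 35). This is exactly n ≡ 12 (mod 35).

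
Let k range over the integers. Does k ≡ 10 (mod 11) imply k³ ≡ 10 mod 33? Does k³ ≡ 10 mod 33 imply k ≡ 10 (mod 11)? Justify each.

(←) The residues r modulo 33 with r³ ≡ 10 (mod 33) are exactly {10}, and each is ≡ 10 (mod 11).

(→) This fails: take k = 21. Then 21 ≡ 10 (mod 11), but 21³ = 9261 ≡ 21 (mod 33), not 10.

Only the reverse direction holds.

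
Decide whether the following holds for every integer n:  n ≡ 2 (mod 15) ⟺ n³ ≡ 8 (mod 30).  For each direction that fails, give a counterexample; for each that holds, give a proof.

Only the reverse direction holds.

[⇒] This fails: take n = 17. Then 17 ≡ 2 (mod 15), but 17³ = 4913 ≡ 23 (mod 30), not 8.

[⇐] Conversely, the residues r modulo 30 with r³ ≡ 8 (mod 30) are exactly {2}, and each is ≡ 2 (mod 15).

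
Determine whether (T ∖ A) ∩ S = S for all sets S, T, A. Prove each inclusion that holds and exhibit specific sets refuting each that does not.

(⟹) Let x ∈ (T ∖ A) ∩ S. Then x ∈ S ∩ T and x ∉ A, from which x ∈ S.

(⟸) This inclusion fails. Take S = {1}, T = ∅, A = ∅; then 1 ∈ S but 1 ∉ (T ∖ A) ∩ S.

The sets are not equal: only the forward inclusion holds.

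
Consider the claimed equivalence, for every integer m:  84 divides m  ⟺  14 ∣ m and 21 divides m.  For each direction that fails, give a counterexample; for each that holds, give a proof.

(⟹) If 84 ∣ m, write m = 84q. Since 84 = 6·14, m = 14·(6q), so 14 ∣ m; and since 84 = 4·21, m = 21·(4q), so 21 ∣ m.

(⟸) This fails: take m = 42. Both 14 ∣ 42 and 21 ∣ 42, yet 42 is not a multiple of 84 (since 42 = 0·84 + 42), so 84 ∤ 42.

(⇒) holds; (⇐) fails.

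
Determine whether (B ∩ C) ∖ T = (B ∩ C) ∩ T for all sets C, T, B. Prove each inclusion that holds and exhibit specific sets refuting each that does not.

Forward inclusion. This inclusion fails. Take C = {1}, T = ∅, B = {1}; then 1 ∈ (B ∩ C) ∖ T but 1 ∉ (B ∩ C) ∩ T.

Reverse inclusion. This inclusion fails. Take C = {1}, T = {1}, B = {1}; then 1 ∈ (B ∩ C) ∩ T but 1 ∉ (B ∩ C) ∖ T.

Both inclusions fail.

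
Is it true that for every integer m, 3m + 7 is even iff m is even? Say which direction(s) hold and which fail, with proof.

(→) This fails: m = 3 gives 3m + 7 = 16, which is even, but 3 is odd, not even.

(←) This also fails: m = 2 is even, but 3m + 7 = 13 is odd, not even.

Neither direction holds.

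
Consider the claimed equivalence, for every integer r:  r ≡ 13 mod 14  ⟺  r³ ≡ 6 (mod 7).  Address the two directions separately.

[⇒] Suppose r ≡ 13 (mod 14). Then r³ ≡ 13³ = 2197 (mod 14), and since 7 ∣ 14, also r³ ≡ 6 (mod 7).

[⇐] This fails: take r = 3. Then 3³ = 27 ≡ 6 (mod 7), yet 3 ≡ 3 (mod 14), not 13.

The forward direction holds; the converse fails.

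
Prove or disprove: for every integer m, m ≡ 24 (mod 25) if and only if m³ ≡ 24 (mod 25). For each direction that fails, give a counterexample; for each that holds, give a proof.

[⇒] Suppose m ≡ 24 (mod 25). Write m = 25j + 24. Then (25j + 24)³ = 15625j³ + 45000j² + 43200j + 13824 = 25(625j³ + 1800j² + 1728j + 552) + 24, so m³ ≡ 24 (mod 25).

[⇐] Conversely, suppose m³ ≡ 24 (mod 25). The only residue r in {0, …, 24} with r³ ≡ 24 (mod 25) is r = 24, so m ≡ 24 (mod 25).

Equivalent; both directions hold.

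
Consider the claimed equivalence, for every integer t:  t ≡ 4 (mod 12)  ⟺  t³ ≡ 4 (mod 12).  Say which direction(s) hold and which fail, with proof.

Not equivalent: only (⇒) holds.

Forward direction. Suppose t ≡ 4 (mod 12). Write t = 12j + 4. Then (12j + 4)³ = 1728j³ + 1728j² + 576j + 64 = 12(144j³ + 144j² + 48j + 5) + 4, so t³ ≡ 4 (mod 12).

Converse. This fails: take t = 10. Then 10³ = 1000 ≡ 4 (mod 12), yet 10 ≡ 10 (mod 12), not 4.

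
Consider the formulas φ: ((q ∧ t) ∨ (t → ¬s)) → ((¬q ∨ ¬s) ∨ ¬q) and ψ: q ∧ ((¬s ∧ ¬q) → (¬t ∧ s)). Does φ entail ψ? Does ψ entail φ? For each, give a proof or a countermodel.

Neither implication holds.

(⇒) This fails. Under q = F, s = F, t = F, the left side is true but the right side is false.

(⇐) This fails. Under q = T, s = T, t = F, the left side is false but the right side is true.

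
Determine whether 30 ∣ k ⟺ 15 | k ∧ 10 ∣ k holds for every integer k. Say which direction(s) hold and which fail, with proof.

Forward direction. If 30 ∣ k, write k = 30q. Since 30 = 2·15, k = 15·(2q), so 15 ∣ k; and since 30 = 3·10, k = 10·(3q), so 10 ∣ k.

Converse. Suppose 15 ∣ k and 10 ∣ k. Any common multiple of 15 and 10 is a multiple of their lcm; here lcm(15, 10) = 15·10/gcd(15, 10) = 150/5 = 30, so 30 ∣ k.

The biconditional holds.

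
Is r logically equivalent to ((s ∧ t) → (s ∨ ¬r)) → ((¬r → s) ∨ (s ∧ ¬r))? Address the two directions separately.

(⇒) holds; (⇐) fails.

(→) Assume the antecedent. If r is true, the consequent reduces to true regardless of the other variables. If r is false, the antecedent cannot hold. Either way the consequent holds.

(←) This fails. Under r = F, t = F, s = T, the left side is false but the right side is true.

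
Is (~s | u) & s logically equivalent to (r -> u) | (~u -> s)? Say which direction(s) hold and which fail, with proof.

The forward direction holds; the converse fails.

Forward direction. Assume the antecedent. If u is true, (r -> u) | (~u -> s) reduces to true regardless of the other variables. If u is false, the antecedent cannot hold. Either way (r -> u) | (~u -> s) holds.

Converse. This fails. Under u = F, r = F, s = F, the left side is false but the right side is true.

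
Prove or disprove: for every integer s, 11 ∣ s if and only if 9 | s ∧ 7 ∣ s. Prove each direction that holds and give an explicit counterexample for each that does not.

Both directions fail.

[⇒] This fails: take s = 11. Certainly 11 ∣ 11, but 9 ∤ 11.

[⇐] This fails: take s = 63. Both 9 ∣ 63 and 7 ∣ 63, yet 63 is not a multiple of 11 (since 63 = 5·11 + 8), so 11 ∤ 63.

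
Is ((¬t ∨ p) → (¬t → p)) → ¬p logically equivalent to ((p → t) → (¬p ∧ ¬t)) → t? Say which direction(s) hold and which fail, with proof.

(⇒) This fails. Under t = F, p = F, the left side is true but the right side is false.

(⇐) This fails. Under t = T, p = T, the left side is false but the right side is true.

Neither implication holds.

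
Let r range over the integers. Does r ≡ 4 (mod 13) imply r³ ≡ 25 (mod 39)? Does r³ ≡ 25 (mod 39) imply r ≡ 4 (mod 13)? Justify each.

Forward direction. This fails: take r = 17. Then 17 ≡ 4 (mod 13), but 17³ = 4913 ≡ 38 (mod 39), not 25.

Converse. This fails: take r = 10. Then 10³ = 1000 ≡ 25 (mod 39), yet 10 ≡ 10 (mod 13), not 4.

Both directions fail.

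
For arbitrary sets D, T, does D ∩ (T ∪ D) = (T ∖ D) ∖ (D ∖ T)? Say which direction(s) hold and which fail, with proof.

Neither inclusion holds.

(⟹) This inclusion fails. Take D = {1}, T = ∅; then 1 ∈ D ∩ (T ∪ D) but 1 ∉ (T ∖ D) ∖ (D ∖ T).

(⟸) This inclusion fails. Take D = ∅, T = {1}; then 1 ∈ (T ∖ D) ∖ (D ∖ T) but 1 ∉ D ∩ (T ∪ D).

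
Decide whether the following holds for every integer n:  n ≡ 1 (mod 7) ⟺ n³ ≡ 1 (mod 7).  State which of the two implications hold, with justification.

Converse. This fails: take n = 2. Then 2³ = 8 ≡ 1 (mod 7), yet 2 ≡ 2 (mod 7), not 1.

Forward direction. Suppose n ≡ 1 (mod 7). Write n = 7j + 1. Then (7j + 1)³ = 343j³ + 147j² + 21j + 1 = 7(49j³ + 21j² + 3j) + 1, so n³ ≡ 1 (mod 7).

Not equivalent: only (⇒) holds.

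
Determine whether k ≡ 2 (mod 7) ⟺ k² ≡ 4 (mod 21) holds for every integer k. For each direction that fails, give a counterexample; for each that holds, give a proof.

(⇒) fails and (⇐) fails.

(⟹) This fails: take k = 9. Then 9 ≡ 2 (mod 7), but 9² = 81 ≡ 18 (mod 21), not 4.

(⟸) This fails: take k = 5. Then 5² = 25 ≡ 4 (mod 21), yet 5 ≡ 5 (mod 7), not 2.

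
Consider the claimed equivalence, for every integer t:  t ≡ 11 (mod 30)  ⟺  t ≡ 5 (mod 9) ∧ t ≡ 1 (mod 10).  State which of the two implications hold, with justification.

Forward direction. This fails: t = 11 gives 11 ≡ 11 (mod 30) but 11 ≡ 2 (mod 9), so the conjunction on the right does not hold.

Converse. If t ≡ 5 (mod 9) and t ≡ 1 (mod 10), then by the Chinese remainder theorem t ≡ 41 (mod 90). Since 41 ≡ 11 (mod 30) and 30 ∣ 90, we get t ≡ 11 (mod 30).

(⇒) fails; (⇐) holds.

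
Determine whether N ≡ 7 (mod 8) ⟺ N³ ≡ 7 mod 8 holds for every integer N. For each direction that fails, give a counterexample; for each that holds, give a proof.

(←) For the converse, argue contrapositively. If N ≢ 7 (mod 8), then N is congruent to one of 0, 1, 2, 3, 4, 5, 6 modulo 8, and these give N³ ≡ 0, 1, 0, 3, 0, 5, 0 respectively — never 7.

(→) Suppose N ≡ 7 (mod 8). Write N = 8j + 7. Then (8j + 7)³ = 512j³ + 1344j² + 1176j + 343 = 8(64j³ + 168j² + 147j + 42) + 7, so N³ ≡ 7 (mod 8).

Both implications hold.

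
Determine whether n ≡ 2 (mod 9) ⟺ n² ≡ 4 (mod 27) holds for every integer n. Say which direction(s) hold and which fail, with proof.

(⟹) This fails: take n = 11. Then 11 ≡ 2 (mod 9), but 11² = 121 ≡ 13 (mod 27), not 4.

(⟸) This fails: take n = 25. Then 25² = 625 ≡ 4 (mod 27), yet 25 ≡ 7 (mod 9), not 2.

Neither implication holds.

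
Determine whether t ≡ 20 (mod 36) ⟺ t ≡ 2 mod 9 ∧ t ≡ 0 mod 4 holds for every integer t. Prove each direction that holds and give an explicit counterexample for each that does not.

The biconditional holds.

[⇒] Suppose t ≡ 20 (mod 36); write t = 36j + 20. Since 9 ∣ 36, reducing mod 9 gives t ≡ 20 ≡ 2 (mod 9); since 4 ∣ 36, reducing mod 4 gives t ≡ 20 ≡ 0 (mod 4).

[⇐] Conversely, if t ≡ 2 (mod 9) and t ≡ 0 (mod 4), then by the Chinese remainder theorem t ≡ 20 (mod 36). This is exactly t ≡ 20 (mod 36).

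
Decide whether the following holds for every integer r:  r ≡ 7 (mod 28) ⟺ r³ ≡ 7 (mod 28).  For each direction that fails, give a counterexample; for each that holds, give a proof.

(→) Suppose r ≡ 7 (mod 28). Write r = 28j + 7. Then (28j + 7)³ = 21952j³ + 16464j² + 4116j + 343 = 28(784j³ + 588j² + 147j + 12) + 7, so r³ ≡ 7 (mod 28).

(←) Conversely, suppose r³ ≡ 7 (mod 28). The only residue r in {0, …, 27} with r³ ≡ 7 (mod 28) is r = 7, so r ≡ 7 (mod 28).

The biconditional holds.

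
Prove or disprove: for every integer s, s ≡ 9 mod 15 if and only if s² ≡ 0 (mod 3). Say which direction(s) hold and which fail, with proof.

The forward direction holds; the converse fails.

(→) Suppose s ≡ 9 (mod 15). Then s² ≡ 9² = 81 (mod 15), and since 3 ∣ 15, also s² ≡ 0 (mod 3).

(←) This fails: take s = 0. Then 0² = 0 ≡ 0 (mod 3), yet 0 ≡ 0 (mod 15), not 9.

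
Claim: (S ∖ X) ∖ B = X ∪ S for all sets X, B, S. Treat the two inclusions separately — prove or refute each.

(⊆) Let x ∈ (S ∖ X) ∖ B. Then x ∈ S and x ∉ X, B, from which x ∈ X ∪ S.

(⊇) This inclusion fails. Take X = {1}, B = ∅, S = ∅; then 1 ∈ X ∪ S but 1 ∉ (S ∖ X) ∖ B.

Only the forward inclusion holds.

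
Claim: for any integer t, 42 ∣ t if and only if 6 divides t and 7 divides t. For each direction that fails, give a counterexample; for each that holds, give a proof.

(⇒) If 42 ∣ t, write t = 42q. Since 42 = 7·6, t = 6·(7q), so 6 ∣ t; and since 42 = 6·7, t = 7·(6q), so 7 ∣ t.

(⇐) Suppose 6 ∣ t and 7 ∣ t. Any common multiple of 6 and 7 is a multiple of their lcm; here gcd(6, 7) = 1, so lcm(6, 7) = 6·7 = 42, so 42 ∣ t.

Both directions hold.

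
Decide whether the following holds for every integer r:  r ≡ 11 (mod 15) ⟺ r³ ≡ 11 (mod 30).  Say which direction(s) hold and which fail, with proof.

(⟹) This fails: take r = 26. Then 26 ≡ 11 (mod 15), but 26³ = 17576 ≡ 26 (mod 30), not 11.

(⟸) Conversely, the residues r modulo 30 with r³ ≡ 11 (mod 30) are exactly {11}, and each is ≡ 11 (mod 15).

(⇒) fails; (⇐) holds.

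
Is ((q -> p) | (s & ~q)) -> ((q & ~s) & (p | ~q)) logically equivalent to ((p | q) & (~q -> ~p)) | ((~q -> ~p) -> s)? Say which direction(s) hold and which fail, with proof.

Forward direction. Assume the antecedent. If q is true, the consequent reduces to true regardless of the other variables. If q is false, the antecedent cannot hold. Either way the consequent holds.

Converse. This fails. Under q = F, p = T, s = F, the left side is false but the right side is true.

The forward direction holds; the converse fails.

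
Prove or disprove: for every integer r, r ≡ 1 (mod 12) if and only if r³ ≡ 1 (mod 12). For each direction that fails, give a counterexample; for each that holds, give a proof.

The biconditional holds.

(⇒) Suppose r ≡ 1 (mod 12). Write r = 12j + 1. Then (12j + 1)³ = 1728j³ + 432j² + 36j + 1 = 12(144j³ + 36j² + 3j) + 1, so r³ ≡ 1 (mod 12).

(⇐) For the converse, argue contrapositively. If r ≢ 1 (mod 12), then r is congruent to one of 0, 2, 3, 4, 5, 6, 7, 8, 9, 10, 11 modulo 12, and these give r³ ≡ 0, 8, 3, 4, 5, 0, 7, 8, 9, 4, 11 respectively — never 1.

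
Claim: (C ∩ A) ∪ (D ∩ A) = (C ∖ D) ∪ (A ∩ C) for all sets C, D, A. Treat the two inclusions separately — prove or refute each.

(⟹) This inclusion fails. Take C = ∅, D = {1}, A = {1}; then 1 ∈ (C ∩ A) ∪ (D ∩ A) but 1 ∉ (C ∖ D) ∪ (A ∩ C).

(⟸) This inclusion fails. Take C = {1}, D = ∅, A = ∅; then 1 ∈ (C ∖ D) ∪ (A ∩ C) but 1 ∉ (C ∩ A) ∪ (D ∩ A).

(⊆) fails and (⊇) fails.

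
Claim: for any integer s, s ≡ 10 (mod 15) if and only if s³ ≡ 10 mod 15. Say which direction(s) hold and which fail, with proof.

Both directions hold; the statement is true.

(⇐) Suppose s³ ≡ 10 (mod 15). The only residue r in {0, …, 14} with r³ ≡ 10 (mod 15) is r = 10, so s ≡ 10 (mod 15).

(⇒) Suppose s ≡ 10 (mod 15). Write s = 15j + 10. Then (15j + 10)³ = 3375j³ + 6750j² + 4500j + 1000 = 15(225j³ + 450j² + 300j + 66) + 10, so s³ ≡ 10 (mod 15).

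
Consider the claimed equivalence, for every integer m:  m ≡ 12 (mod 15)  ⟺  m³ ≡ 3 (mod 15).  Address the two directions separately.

[⇒] Suppose m ≡ 12 (mod 15). Write m = 15j + 12. Then (15j + 12)³ = 3375j³ + 8100j² + 6480j + 1728 = 15(225j³ + 540j² + 432j + 115) + 3, so m³ ≡ 3 (mod 15).

[⇐] Conversely, suppose m³ ≡ 3 (mod 15). The only residue r in {0, …, 14} with r³ ≡ 3 (mod 15) is r = 12, so m ≡ 12 (mod 15).

Both implications hold.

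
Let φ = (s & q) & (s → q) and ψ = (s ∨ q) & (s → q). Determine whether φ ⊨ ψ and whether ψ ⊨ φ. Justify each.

(⟸) This fails. Under s = F, q = T, the left side is false but the right side is true.

(⟹) Assume the antecedent. If s is true, the antecedent forces (s = T, q = T), and (s ∨ q) & (s → q) holds there. If s is false, the antecedent cannot hold. Either way (s ∨ q) & (s → q) holds.

Only the forward implication holds.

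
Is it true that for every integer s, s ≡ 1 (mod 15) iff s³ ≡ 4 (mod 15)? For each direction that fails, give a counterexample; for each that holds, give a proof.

Forward direction. This fails: take s = 1. Then 1 ≡ 1 (mod 15), but 1³ = 1 ≡ 1 (mod 15), not 4.

Converse. This fails: take s = 4. Then 4³ = 64 ≡ 4 (mod 15), yet 4 ≡ 4 (mod 15), not 1.

Both directions fail.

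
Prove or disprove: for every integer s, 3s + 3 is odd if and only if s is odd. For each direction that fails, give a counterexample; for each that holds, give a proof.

Neither implication holds.

[⇒] This fails: s = 2 gives 3s + 3 = 9, which is odd, but 2 is even, not odd.

[⇐] This also fails: s = 7 is odd, but 3s + 3 = 24 is even, not odd.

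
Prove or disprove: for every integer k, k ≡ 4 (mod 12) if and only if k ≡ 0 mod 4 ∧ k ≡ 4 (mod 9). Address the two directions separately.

Not equivalent: only (⇐) holds.

Forward direction. This fails: k = 16 gives 16 ≡ 4 (mod 12) but 16 ≡ 7 (mod 9), so the conjunction on the right does not hold.

Converse. If k ≡ 0 (mod 4) and k ≡ 4 (mod 9), then by the Chinese remainder theorem k ≡ 4 (mod 36). Since 4 ≡ 4 (mod 12) and 12 ∣ 36, we get k ≡ 4 (mod 12).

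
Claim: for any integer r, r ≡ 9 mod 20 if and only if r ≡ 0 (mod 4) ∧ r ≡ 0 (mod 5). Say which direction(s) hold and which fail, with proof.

Both directions fail.

Forward direction. This fails: r = 9 gives 9 ≡ 9 (mod 20) but 9 ≡ 1 (mod 4), so the conjunction on the right does not hold.

Converse. This fails: r = 0 satisfies both congruences on the right (0 ≡ 0 mod 4 and 0 ≡ 0 mod 5) yet 0 ≡ 0 (mod 20), not 9.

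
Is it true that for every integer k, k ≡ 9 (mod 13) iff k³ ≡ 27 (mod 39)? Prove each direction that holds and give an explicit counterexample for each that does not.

(⟹) This fails: take k = 22. Then 22 ≡ 9 (mod 13), but 22³ = 10648 ≡ 1 (mod 39), not 27.

(⟸) This fails: take k = 3. Then 3³ = 27 ≡ 27 (mod 39), yet 3 ≡ 3 (mod 13), not 9.

Neither implication holds.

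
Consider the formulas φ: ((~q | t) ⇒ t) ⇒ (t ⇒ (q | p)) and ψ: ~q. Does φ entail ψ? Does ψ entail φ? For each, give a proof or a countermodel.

(→) This fails. Under p = F, t = F, q = T, the left side is true but the right side is false.

(←) This fails. Under p = F, t = T, q = F, the left side is false but the right side is true.

Neither direction holds.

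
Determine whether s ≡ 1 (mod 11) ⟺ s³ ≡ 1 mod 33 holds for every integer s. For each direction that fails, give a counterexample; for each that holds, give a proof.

Only the reverse direction holds.

(⟹) This fails: take s = 12. Then 12 ≡ 1 (mod 11), but 12³ = 1728 ≡ 12 (mod 33), not 1.

(⟸) Conversely, the residues r modulo 33 with r³ ≡ 1 (mod 33) are exactly {1}, and each is ≡ 1 (mod 11).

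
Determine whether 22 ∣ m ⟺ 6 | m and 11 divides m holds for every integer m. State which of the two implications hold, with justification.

The forward direction fails; the converse holds.

(⇒) This fails: take m = 22. Certainly 22 ∣ 22, but 6 ∤ 22.

(⇐) Suppose 6 ∣ m and 11 ∣ m. Any common multiple of 6 and 11 is a multiple of their lcm; here gcd(6, 11) = 1, so lcm(6, 11) = 6·11 = 66, so 66 ∣ m. Since 22 ∣ 66, it follows that 22 ∣ m.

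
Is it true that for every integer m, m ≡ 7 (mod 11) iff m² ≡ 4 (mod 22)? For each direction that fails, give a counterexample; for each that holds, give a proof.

[⇒] This fails: take m = 7. Then 7 ≡ 7 (mod 11), but 7² = 49 ≡ 5 (mod 22), not 4.

[⇐] This fails: take m = 2. Then 2² = 4 ≡ 4 (mod 22), yet 2 ≡ 2 (mod 11), not 7.

Neither implication holds.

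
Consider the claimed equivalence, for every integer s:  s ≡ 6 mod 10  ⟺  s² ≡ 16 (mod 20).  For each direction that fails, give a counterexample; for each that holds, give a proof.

[⇒] Suppose s ≡ 6 (mod 10). Working modulo 20, s ∈ {6, 16}; for each such r, r² ≡ 16 (mod 20).

[⇐] This fails: take s = 4. Then 4² = 16 ≡ 16 (mod 20), yet 4 ≡ 4 (mod 10), not 6.

(⇒) holds; (⇐) fails.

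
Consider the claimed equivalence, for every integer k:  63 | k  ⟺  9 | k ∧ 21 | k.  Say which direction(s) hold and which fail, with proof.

The biconditional holds.

Forward direction. If 63 ∣ k, write k = 63q. Since 63 = 7·9, k = 9·(7q), so 9 ∣ k; and since 63 = 3·21, k = 21·(3q), so 21 ∣ k.

Converse. Suppose 9 ∣ k and 21 ∣ k. Any common multiple of 9 and 21 is a multiple of their lcm; here lcm(9, 21) = 9·21/gcd(9, 21) = 189/3 = 63, so 63 ∣ k.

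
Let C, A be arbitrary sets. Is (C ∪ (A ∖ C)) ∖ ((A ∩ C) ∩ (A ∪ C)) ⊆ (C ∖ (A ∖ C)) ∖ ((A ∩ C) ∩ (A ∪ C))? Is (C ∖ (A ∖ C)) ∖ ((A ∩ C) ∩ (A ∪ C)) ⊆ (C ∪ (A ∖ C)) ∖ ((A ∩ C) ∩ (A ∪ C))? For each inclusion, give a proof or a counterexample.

The sets are not equal: only the reverse inclusion holds.

Reverse inclusion. Let x ∈ (C ∖ (A ∖ C)) ∖ ((A ∩ C) ∩ (A ∪ C)). Then x ∈ C and x ∉ A, from which x ∈ (C ∪ (A ∖ C)) ∖ ((A ∩ C) ∩ (A ∪ C)).

Forward inclusion. This inclusion fails. Take C = ∅, A = {1}; then 1 ∈ (C ∪ (A ∖ C)) ∖ ((A ∩ C) ∩ (A ∪ C)) but 1 ∉ (C ∖ (A ∖ C)) ∖ ((A ∩ C) ∩ (A ∪ C)).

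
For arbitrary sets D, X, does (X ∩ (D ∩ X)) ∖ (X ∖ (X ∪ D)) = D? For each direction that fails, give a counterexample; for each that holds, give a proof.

(⊇) This inclusion fails. Take D = {1}, X = ∅; then 1 ∈ D but 1 ∉ (X ∩ (D ∩ X)) ∖ (X ∖ (X ∪ D)).

(⊆) Let x ∈ (X ∩ (D ∩ X)) ∖ (X ∖ (X ∪ D)). Then x ∈ D ∩ X, from which x ∈ D.

(⊆) holds; (⊇) fails.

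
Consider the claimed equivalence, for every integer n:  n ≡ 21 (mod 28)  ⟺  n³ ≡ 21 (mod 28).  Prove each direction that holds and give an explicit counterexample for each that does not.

(⟸) Suppose n³ ≡ 21 (mod 28). The only residue r in {0, …, 27} with r³ ≡ 21 (mod 28) is r = 21, so n ≡ 21 (mod 28).

(⟹) Suppose n ≡ 21 (mod 28). Write n = 28j + 21. Then (28j + 21)³ = 21952j³ + 49392j² + 37044j + 9261 = 28(784j³ + 1764j² + 1323j + 330) + 21, so n³ ≡ 21 (mod 28).

Equivalent; both directions hold.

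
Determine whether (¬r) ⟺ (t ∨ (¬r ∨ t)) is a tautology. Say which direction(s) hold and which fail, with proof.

[⇐] This fails. Under r = T, t = T, the left side is false but the right side is true.

[⇒] Assume the antecedent. If r is true, the antecedent cannot hold. If r is false, t ∨ (¬r ∨ t) reduces to true regardless of the other variables. Either way t ∨ (¬r ∨ t) holds.

Only the forward implication holds.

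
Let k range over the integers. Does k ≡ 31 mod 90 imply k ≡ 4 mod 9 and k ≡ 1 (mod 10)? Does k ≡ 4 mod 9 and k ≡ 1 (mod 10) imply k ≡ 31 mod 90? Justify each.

(⇒) Suppose k ≡ 31 (mod 90); write k = 90j + 31. Since 9 ∣ 90, reducing mod 9 gives k ≡ 31 ≡ 4 (mod 9); since 10 ∣ 90, reducing mod 10 gives k ≡ 31 ≡ 1 (mod 10).

(⇐) Conversely, if k ≡ 4 (mod 9) and k ≡ 1 (mod 10), then by the Chinese remainder theorem k ≡ 31 (mod 90). This is exactly k ≡ 31 (mod 90).

The biconditional holds.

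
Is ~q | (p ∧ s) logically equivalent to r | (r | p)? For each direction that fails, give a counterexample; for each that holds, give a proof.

Neither implication holds.

(→) This fails. Under p = F, q = F, s = F, r = F, the left side is true but the right side is false.

(←) This fails. Under p = T, q = T, s = F, r = F, the left side is false but the right side is true.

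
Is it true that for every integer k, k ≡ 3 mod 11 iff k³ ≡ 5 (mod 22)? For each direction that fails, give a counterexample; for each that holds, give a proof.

(⇒) fails; (⇐) holds.

(⇒) This fails: take k = 14. Then 14 ≡ 3 (mod 11), but 14³ = 2744 ≡ 16 (mod 22), not 5.

(⇐) Conversely, the residues r modulo 22 with r³ ≡ 5 (mod 22) are exactly {3}, and each is ≡ 3 (mod 11).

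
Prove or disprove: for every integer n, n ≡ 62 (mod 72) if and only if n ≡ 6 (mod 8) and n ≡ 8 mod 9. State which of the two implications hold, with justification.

(⟸) If n ≡ 6 (mod 8) and n ≡ 8 (mod 9), then by the Chinese remainder theorem n ≡ 62 (mod 72). This is exactly n ≡ 62 (mod 72).

(⟹) Suppose n ≡ 62 (mod 72); write n = 72j + 62. Since 8 ∣ 72, reducing mod 8 gives n ≡ 62 ≡ 6 (mod 8); since 9 ∣ 72, reducing mod 9 gives n ≡ 62 ≡ 8 (mod 9).

Equivalent; both directions hold.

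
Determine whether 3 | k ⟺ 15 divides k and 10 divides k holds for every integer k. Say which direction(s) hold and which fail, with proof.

(⇒) This fails: take k = 3. Certainly 3 ∣ 3, but 15 ∤ 3.

(⇐) Suppose 15 ∣ k and 10 ∣ k. Any common multiple of 15 and 10 is a multiple of their lcm; here lcm(15, 10) = 15·10/gcd(15, 10) = 150/5 = 30, so 30 ∣ k. Since 3 ∣ 30, it follows that 3 ∣ k.

Only the reverse direction holds.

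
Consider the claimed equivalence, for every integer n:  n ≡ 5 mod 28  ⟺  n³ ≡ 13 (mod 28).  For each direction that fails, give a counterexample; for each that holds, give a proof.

[⇐] This fails: take n = 13. Then 13³ = 2197 ≡ 13 (mod 28), yet 13 ≡ 13 (mod 28), not 5.

[⇒] Suppose n ≡ 5 mod 28. Write n = 28j + 5. Then (28j + 5)³ = 21952j³ + 11760j² + 2100j + 125 = 28(784j³ + 420j² + 75j + 4) + 13, so n³ ≡ 13 (mod 28).

The forward direction holds; the converse fails.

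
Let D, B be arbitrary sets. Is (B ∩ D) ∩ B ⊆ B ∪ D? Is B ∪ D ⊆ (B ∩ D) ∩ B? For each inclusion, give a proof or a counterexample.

Forward inclusion. Let x ∈ (B ∩ D) ∩ B. Then x ∈ D ∩ B, from which x ∈ B ∪ D.

Reverse inclusion. This inclusion fails. Take D = {1}, B = ∅; then 1 ∈ B ∪ D but 1 ∉ (B ∩ D) ∩ B.

The sets are not equal: only the forward inclusion holds.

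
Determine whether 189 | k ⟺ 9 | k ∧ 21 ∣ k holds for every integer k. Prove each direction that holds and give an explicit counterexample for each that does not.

The forward direction holds; the converse fails.

(→) If 189 ∣ k, write k = 189q. Since 189 = 21·9, k = 9·(21q), so 9 ∣ k; and since 189 = 9·21, k = 21·(9q), so 21 ∣ k.

(←) This fails: take k = 63. Both 9 ∣ 63 and 21 ∣ 63, yet 63 is not a multiple of 189 (since 63 = 0·189 + 63), so 189 ∤ 63.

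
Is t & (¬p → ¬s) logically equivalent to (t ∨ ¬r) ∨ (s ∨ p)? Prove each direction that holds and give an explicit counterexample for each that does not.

Only the forward direction holds.

Converse. This fails. Under p = F, t = F, r = F, s = F, the left side is false but the right side is true.

Forward direction. Assume the antecedent. If p is true, (t ∨ ¬r) ∨ (s ∨ p) reduces to true regardless of the other variables. If p is false, the antecedent forces (p = F, t = T, r = F, s = F) or (p = F, t = T, r = T, s = F), and (t ∨ ¬r) ∨ (s ∨ p) holds there. Either way (t ∨ ¬r) ∨ (s ∨ p) holds.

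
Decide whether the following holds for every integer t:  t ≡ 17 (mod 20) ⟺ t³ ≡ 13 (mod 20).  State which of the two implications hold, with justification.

(→) Suppose t ≡ 17 (mod 20). Write t = 20j + 17. Then (20j + 17)³ = 8000j³ + 20400j² + 17340j + 4913 = 20(400j³ + 1020j² + 867j + 245) + 13, so t³ ≡ 13 (mod 20).

(←) Conversely, suppose t³ ≡ 13 (mod 20). The only residue r in {0, …, 19} with r³ ≡ 13 (mod 20) is r = 17, so t ≡ 17 (mod 20).

Both directions hold.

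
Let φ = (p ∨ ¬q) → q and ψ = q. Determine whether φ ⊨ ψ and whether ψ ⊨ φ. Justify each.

(⇒) Assume the antecedent. If p is true, the antecedent forces (p = T, q = T), and q holds there. If p is false, the antecedent forces (p = F, q = T), and q holds there. Either way q holds.

(⇐) Assume the antecedent. If p is true, the antecedent forces (p = T, q = T), and (p ∨ ¬q) → q holds there. If p is false, the antecedent forces (p = F, q = T), and (p ∨ ¬q) → q holds there. Either way (p ∨ ¬q) → q holds.

Equivalent; both directions hold.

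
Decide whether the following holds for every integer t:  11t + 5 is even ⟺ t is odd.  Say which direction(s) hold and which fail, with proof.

Both directions hold.

(⇒) Suppose 11t + 5 is even. Since 11 is odd, 11t and t have the same parity, so 11t + 5 ≡ t + 5 (mod 2). As 5 is odd, 11t + 5 is even exactly when t is odd. Thus t is odd.

(⇐) Conversely, suppose t is odd; write t = 2j + 1. Then 11t + 5 = 11·(2j + 1) + 5 = 2·11j + 16, which is even.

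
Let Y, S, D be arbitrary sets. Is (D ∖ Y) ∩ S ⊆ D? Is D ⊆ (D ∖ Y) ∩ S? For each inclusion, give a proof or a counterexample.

(⊆) Let x ∈ (D ∖ Y) ∩ S. Then x ∈ S ∩ D and x ∉ Y, from which x ∈ D.

(⊇) This inclusion fails. Take Y = ∅, S = ∅, D = {1}; then 1 ∈ D but 1 ∉ (D ∖ Y) ∩ S.

(⊆) holds; (⊇) fails.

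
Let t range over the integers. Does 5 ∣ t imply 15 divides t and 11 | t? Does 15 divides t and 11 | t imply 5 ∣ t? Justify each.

Only the converse holds.

[⇒] This fails: take t = 5. Certainly 5 ∣ 5, but 15 ∤ 5.

[⇐] Suppose 15 ∣ t and 11 ∣ t. Any common multiple of 15 and 11 is a multiple of their lcm; here gcd(15, 11) = 1, so lcm(15, 11) = 15·11 = 165, so 165 ∣ t. Since 5 ∣ 165, it follows that 5 ∣ t.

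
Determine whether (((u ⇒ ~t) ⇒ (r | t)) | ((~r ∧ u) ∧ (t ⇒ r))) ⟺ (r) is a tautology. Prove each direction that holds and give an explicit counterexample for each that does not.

Forward direction. This fails. Under r = F, u = T, t = F, the left side is true but the right side is false.

Converse. Assume the antecedent. If r is true, the consequent reduces to true regardless of the other variables. If r is false, the antecedent cannot hold. Either way the consequent holds.

Only the reverse direction holds.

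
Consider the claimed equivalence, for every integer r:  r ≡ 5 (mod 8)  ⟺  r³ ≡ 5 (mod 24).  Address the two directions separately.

Not equivalent: only (⇐) holds.

[⇒] This fails: take r = 13. Then 13 ≡ 5 (mod 8), but 13³ = 2197 ≡ 13 (mod 24), not 5.

[⇐] Conversely, the residues r modulo 24 with r³ ≡ 5 (mod 24) are exactly {5}, and each is ≡ 5 (mod 8).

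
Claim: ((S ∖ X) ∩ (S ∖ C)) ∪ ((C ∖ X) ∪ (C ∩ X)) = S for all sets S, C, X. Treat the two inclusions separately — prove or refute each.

Neither inclusion holds.

(⟹) This inclusion fails. Take S = ∅, C = {1}, X = ∅; then 1 ∈ ((S ∖ X) ∩ (S ∖ C)) ∪ ((C ∖ X) ∪ (C ∩ X)) but 1 ∉ S.

(⟸) This inclusion fails. Take S = {1}, C = ∅, X = {1}; then 1 ∈ S but 1 ∉ ((S ∖ X) ∩ (S ∖ C)) ∪ ((C ∖ X) ∪ (C ∩ X)).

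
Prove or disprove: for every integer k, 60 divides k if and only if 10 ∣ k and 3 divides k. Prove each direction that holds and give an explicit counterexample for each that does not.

(⟸) This fails: take k = 30. Both 10 ∣ 30 and 3 ∣ 30, yet 30 is not a multiple of 60 (since 30 = 0·60 + 30), so 60 ∤ 30.

(⟹) If 60 ∣ k, write k = 60q. Since 60 = 6·10, k = 10·(6q), so 10 ∣ k; and since 60 = 20·3, k = 3·(20q), so 3 ∣ k.

Only the forward implication holds.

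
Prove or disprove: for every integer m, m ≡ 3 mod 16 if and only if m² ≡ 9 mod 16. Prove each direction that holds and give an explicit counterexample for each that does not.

Only the forward implication holds.

(⇒) Suppose m ≡ 3 mod 16. Write m = 16j + 3. Then (16j + 3)² = 256j² + 96j + 9 = 16(16j² + 6j) + 9, so m² ≡ 9 (mod 16).

(⇐) This fails: take m = 5. Then 5² = 25 ≡ 9 (mod 16), yet 5 ≡ 5 (mod 16), not 3.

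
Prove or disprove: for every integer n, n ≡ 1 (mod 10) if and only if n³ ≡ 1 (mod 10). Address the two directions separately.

[⇒] Suppose n ≡ 1 (mod 10). Write n = 10j + 1. Then (10j + 1)³ = 1000j³ + 300j² + 30j + 1 = 10(100j³ + 30j² + 3j) + 1, so n³ ≡ 1 (mod 10).

[⇐] For the converse, argue contrapositively. If n ≢ 1 (mod 10), then n is congruent to one of 0, 2, 3, 4, 5, 6, 7, 8, 9 modulo 10, and these give n³ ≡ 0, 8, 7, 4, 5, 6, 3, 2, 9 respectively — never 1.

Both directions hold.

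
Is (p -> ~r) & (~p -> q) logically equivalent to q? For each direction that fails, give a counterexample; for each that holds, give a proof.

(⟹) This fails. Under r = F, p = T, q = F, the left side is true but the right side is false.

(⟸) This fails. Under r = T, p = T, q = T, the left side is false but the right side is true.

(⇒) fails and (⇐) fails.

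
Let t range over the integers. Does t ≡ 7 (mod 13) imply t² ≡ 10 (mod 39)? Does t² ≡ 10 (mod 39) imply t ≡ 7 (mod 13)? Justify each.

Neither direction holds.

(→) This fails: take t = 33. Then 33 ≡ 7 (mod 13), but 33² = 1089 ≡ 36 (mod 39), not 10.

(←) This fails: take t = 19. Then 19² = 361 ≡ 10 (mod 39), yet 19 ≡ 6 (mod 13), not 7.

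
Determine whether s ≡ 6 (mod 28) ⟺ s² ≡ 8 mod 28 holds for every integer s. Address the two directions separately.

The forward direction holds; the converse fails.

Converse. This fails: take s = 8. Then 8² = 64 ≡ 8 (mod 28), yet 8 ≡ 8 (mod 28), not 6.

Forward direction. Suppose s ≡ 6 (mod 28). Write s = 28j + 6. Then (28j + 6)² = 784j² + 336j + 36 = 28(28j² + 12j + 1) + 8, so s² ≡ 8 (mod 28).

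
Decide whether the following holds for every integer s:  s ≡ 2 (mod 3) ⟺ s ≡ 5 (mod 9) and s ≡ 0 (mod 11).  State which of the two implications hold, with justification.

(⟹) This fails: s = 2 gives 2 ≡ 2 (mod 3) but 2 ≡ 2 (mod 9), so the conjunction on the right does not hold.

(⟸) Conversely, if s ≡ 5 (mod 9) and s ≡ 0 (mod 11), then by the Chinese remainder theorem s ≡ 77 (mod 99). Since 77 ≡ 2 (mod 3) and 3 ∣ 99, we get s ≡ 2 (mod 3).

The forward direction fails; the converse holds.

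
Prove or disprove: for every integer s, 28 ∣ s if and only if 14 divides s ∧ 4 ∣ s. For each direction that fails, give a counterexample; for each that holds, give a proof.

Both directions hold.

(→) If 28 ∣ s, write s = 28q. Since 28 = 2·14, s = 14·(2q), so 14 ∣ s; and since 28 = 7·4, s = 4·(7q), so 4 ∣ s.

(←) Suppose 14 ∣ s and 4 ∣ s. Any common multiple of 14 and 4 is a multiple of their lcm; here lcm(14, 4) = 14·4/gcd(14, 4) = 56/2 = 28, so 28 ∣ s.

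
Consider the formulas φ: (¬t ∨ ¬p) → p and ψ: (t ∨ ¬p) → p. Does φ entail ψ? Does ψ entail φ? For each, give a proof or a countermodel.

The biconditional holds.

Forward direction. Assume the antecedent. If p is true, (t ∨ ¬p) → p reduces to true regardless of the other variables. If p is false, the antecedent cannot hold. Either way (t ∨ ¬p) → p holds.

Converse. Assume the antecedent. If p is true, (¬t ∨ ¬p) → p reduces to true regardless of the other variables. If p is false, the antecedent cannot hold. Either way (¬t ∨ ¬p) → p holds.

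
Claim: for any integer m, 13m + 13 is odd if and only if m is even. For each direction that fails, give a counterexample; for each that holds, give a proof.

[⇒] Suppose 13m + 13 is odd. Since 13 is odd, 13m and m have the same parity, so 13m + 13 ≡ m + 13 (mod 2). As 13 is odd, 13m + 13 is odd exactly when m is even. Thus m is even.

[⇐] Conversely, suppose m is even; write m = 2j. Then 13m + 13 = 13·(2j) + 13 = 2·13j + 13, which is odd.

Equivalent; both directions hold.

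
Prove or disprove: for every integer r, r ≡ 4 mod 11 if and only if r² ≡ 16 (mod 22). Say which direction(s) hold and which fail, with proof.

Neither direction holds.

[⇒] This fails: take r = 15. Then 15 ≡ 4 (mod 11), but 15² = 225 ≡ 5 (mod 22), not 16.

[⇐] This fails: take r = 18. Then 18² = 324 ≡ 16 (mod 22), yet 18 ≡ 7 (mod 11), not 4.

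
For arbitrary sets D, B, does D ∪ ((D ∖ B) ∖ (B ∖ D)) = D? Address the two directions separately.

(⟹) Let x ∈ D ∪ ((D ∖ B) ∖ (B ∖ D)). Then either x ∈ D and x ∉ B; or x ∈ D ∩ B. In each case x ∈ D, so D ∪ ((D ∖ B) ∖ (B ∖ D)) ⊆ D.

(⟸) Let x ∈ D. Then either x ∈ D and x ∉ B; or x ∈ D ∩ B. In each case x ∈ D ∪ ((D ∖ B) ∖ (B ∖ D)), so D ⊆ D ∪ ((D ∖ B) ∖ (B ∖ D)).

The two sets are equal.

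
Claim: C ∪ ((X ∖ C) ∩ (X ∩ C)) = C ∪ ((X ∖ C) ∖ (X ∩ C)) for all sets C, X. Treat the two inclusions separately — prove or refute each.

(⟸) This inclusion fails. Take C = ∅, X = {1}; then 1 ∈ C ∪ ((X ∖ C) ∖ (X ∩ C)) but 1 ∉ C ∪ ((X ∖ C) ∩ (X ∩ C)).

(⟹) Let x ∈ C ∪ ((X ∖ C) ∩ (X ∩ C)). Then either x ∈ C and x ∉ X; or x ∈ C ∩ X. In each case x ∈ C ∪ ((X ∖ C) ∖ (X ∩ C)), so C ∪ ((X ∖ C) ∩ (X ∩ C)) ⊆ C ∪ ((X ∖ C) ∖ (X ∩ C)).

(⊆) holds; (⊇) fails.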